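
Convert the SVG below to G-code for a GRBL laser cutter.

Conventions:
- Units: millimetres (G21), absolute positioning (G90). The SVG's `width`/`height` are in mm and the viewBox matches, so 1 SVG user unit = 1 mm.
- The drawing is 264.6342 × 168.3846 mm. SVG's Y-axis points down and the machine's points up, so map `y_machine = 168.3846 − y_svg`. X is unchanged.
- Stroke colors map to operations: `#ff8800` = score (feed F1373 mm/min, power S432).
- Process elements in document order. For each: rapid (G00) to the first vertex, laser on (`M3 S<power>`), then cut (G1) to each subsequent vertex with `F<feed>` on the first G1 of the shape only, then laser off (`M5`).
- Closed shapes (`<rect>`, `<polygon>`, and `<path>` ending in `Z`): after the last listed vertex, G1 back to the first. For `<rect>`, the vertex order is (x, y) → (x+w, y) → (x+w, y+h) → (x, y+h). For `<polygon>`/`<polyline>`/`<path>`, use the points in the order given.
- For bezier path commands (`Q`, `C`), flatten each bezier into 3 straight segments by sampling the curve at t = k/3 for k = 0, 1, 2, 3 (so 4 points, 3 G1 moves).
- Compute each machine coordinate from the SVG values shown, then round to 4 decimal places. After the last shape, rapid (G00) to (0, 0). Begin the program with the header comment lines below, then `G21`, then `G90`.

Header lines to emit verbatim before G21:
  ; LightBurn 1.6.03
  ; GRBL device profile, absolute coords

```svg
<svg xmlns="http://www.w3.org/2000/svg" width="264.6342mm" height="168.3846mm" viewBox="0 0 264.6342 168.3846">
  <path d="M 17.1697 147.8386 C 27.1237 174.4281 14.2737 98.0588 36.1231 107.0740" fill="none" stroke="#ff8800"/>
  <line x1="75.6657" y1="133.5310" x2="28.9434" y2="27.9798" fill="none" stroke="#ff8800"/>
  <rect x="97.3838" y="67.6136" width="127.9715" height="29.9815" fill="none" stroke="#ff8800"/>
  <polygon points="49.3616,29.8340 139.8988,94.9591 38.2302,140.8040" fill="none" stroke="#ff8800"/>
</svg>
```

; LightBurn 1.6.03
; GRBL device profile, absolute coords
G21
G90
G00 X17.1697 Y20.5460
M3 S432
G1 X21.6521 Y21.3004 F1373
G1 X23.7104 Y48.8400
G1 X36.1231 Y61.3106
M5
G00 X75.6657 Y34.8536
M3 S432
G1 X28.9434 Y140.4048 F1373
M5
G00 X97.3838 Y100.7710
M3 S432
G1 X225.3553 Y100.7710 F1373
G1 X225.3553 Y70.7895
G1 X97.3838 Y70.7895
G1 X97.3838 Y100.7710
M5
G00 X49.3616 Y138.5506
M3 S432
G1 X139.8988 Y73.4255 F1373
G1 X38.2302 Y27.5806
G1 X49.3616 Y138.5506
M5
G00 X0.0000 Y0.0000

viewBox `0 0 264.6342 168.3846` with mm width/height → 1 unit = 1 mm. Flip: y_m = 168.3846 − y_svg.

**Shape 1** — `<path>` cubic bezier, stroke `#ff8800` → score (S432, F1373). Control points (SVG): P0=(17.1697,147.8386), P1=(27.1237,174.4281), P2=(14.2737,98.0588), P3=(36.1231,107.0740); sampled at t=k/3. Machine vertices: (17.1697,20.5460) → (21.6521,21.3004) → (23.7104,48.8400) → (36.1231,61.3106). Open path.

**Shape 2** — `<line>` line segment, stroke `#ff8800` → score (S432, F1373). Machine vertices: (75.6657,34.8536) → (28.9434,140.4048). Open path.

**Shape 3** — `<rect>` rectangle, stroke `#ff8800` → score (S432, F1373). Machine vertices: (97.3838,100.7710) → (225.3553,100.7710) → (225.3553,70.7895) → (97.3838,70.7895) → (97.3838,100.7710). Closed: final G1 returns to the first vertex.

**Shape 4** — `<polygon>` regular polygon, stroke `#ff8800` → score (S432, F1373). Machine vertices: (49.3616,138.5506) → (139.8988,73.4255) → (38.2302,27.5806) → (49.3616,138.5506). Closed: final G1 returns to the first vertex.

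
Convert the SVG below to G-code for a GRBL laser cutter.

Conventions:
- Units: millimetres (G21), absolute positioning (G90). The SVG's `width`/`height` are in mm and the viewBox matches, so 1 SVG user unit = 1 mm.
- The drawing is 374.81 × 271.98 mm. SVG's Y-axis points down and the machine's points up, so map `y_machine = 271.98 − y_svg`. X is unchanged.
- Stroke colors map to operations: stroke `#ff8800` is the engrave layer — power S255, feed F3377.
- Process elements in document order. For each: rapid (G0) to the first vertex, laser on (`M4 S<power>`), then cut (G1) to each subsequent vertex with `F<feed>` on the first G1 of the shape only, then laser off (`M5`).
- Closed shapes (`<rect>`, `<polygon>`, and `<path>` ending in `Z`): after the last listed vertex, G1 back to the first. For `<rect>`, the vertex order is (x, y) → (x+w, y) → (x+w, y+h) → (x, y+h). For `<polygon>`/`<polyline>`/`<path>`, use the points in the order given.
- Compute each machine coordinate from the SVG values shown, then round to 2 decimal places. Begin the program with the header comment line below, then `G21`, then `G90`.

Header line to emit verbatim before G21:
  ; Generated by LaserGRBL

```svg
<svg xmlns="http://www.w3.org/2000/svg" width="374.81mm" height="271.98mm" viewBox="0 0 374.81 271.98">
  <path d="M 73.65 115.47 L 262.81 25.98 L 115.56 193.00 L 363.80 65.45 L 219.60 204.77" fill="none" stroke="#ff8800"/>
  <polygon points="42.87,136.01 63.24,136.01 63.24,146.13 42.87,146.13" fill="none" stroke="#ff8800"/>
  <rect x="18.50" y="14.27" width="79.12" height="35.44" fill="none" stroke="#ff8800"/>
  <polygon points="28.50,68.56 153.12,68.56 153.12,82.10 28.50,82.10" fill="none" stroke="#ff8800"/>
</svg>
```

1 u = 1 mm; y_m = 271.98 − y.

[1] `<path>` open polyline, #ff8800→engrave S255 F3377: (73.65,156.51) → (262.81,246.00) → (115.56,78.98) → (363.80,206.53) → (219.60,67.21)

[2] `<polygon>` rectangle, #ff8800→engrave S255 F3377: (42.87,135.97) → (63.24,135.97) → (63.24,125.85) → (42.87,125.85) → (42.87,135.97) (closed)

[3] `<rect>` rectangle, #ff8800→engrave S255 F3377: (18.50,257.71) → (97.62,257.71) → (97.62,222.27) → (18.50,222.27) → (18.50,257.71) (closed)

[4] `<polygon>` rectangle, #ff8800→engrave S255 F3377: (28.50,203.42) → (153.12,203.42) → (153.12,189.88) → (28.50,189.88) → (28.50,203.42) (closed)

; Generated by LaserGRBL
G21
G90
G0 X73.65 Y156.51
M4 S255
G1 X262.81 Y246.00 F3377
G1 X115.56 Y78.98
G1 X363.80 Y206.53
G1 X219.60 Y67.21
M5
G0 X42.87 Y135.97
M4 S255
G1 X63.24 Y135.97 F3377
G1 X63.24 Y125.85
G1 X42.87 Y125.85
G1 X42.87 Y135.97
M5
G0 X18.50 Y257.71
M4 S255
G1 X97.62 Y257.71 F3377
G1 X97.62 Y222.27
G1 X18.50 Y222.27
G1 X18.50 Y257.71
M5
G0 X28.50 Y203.42
M4 S255
G1 X153.12 Y203.42 F3377
G1 X153.12 Y189.88
G1 X28.50 Y189.88
G1 X28.50 Y203.42
M5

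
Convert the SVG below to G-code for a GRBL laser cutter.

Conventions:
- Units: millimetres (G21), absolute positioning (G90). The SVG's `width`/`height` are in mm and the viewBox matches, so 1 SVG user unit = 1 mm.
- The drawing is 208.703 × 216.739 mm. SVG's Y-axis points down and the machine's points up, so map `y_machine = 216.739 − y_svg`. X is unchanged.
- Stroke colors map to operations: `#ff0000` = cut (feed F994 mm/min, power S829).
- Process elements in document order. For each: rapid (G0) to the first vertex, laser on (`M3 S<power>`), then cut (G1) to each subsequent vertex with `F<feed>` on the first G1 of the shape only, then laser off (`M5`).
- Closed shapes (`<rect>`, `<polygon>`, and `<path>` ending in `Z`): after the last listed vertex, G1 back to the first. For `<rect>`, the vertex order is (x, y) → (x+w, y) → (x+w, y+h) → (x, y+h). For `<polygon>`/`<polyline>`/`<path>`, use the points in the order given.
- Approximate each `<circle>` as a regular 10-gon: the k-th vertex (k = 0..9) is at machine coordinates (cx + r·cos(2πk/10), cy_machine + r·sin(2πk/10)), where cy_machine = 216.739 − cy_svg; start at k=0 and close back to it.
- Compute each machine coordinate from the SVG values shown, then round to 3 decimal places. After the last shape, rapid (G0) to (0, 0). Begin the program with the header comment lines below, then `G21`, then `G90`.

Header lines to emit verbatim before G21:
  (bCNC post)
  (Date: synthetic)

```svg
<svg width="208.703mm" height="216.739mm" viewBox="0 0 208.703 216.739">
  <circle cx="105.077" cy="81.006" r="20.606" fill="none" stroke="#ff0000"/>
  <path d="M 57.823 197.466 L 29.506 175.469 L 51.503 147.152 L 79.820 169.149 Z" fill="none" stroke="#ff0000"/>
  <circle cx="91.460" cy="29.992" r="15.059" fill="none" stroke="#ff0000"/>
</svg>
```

Since the viewBox matches the mm dimensions, user units are millimetres directly. The only transform is the Y-flip y_m = 216.739 − y_svg.

Shape 1 is a circle drawn with `<circle>`. Its stroke #ff0000 means cut at S829, F994. After flipping Y the toolpath is (125.683,135.733) → (121.748,147.845) → (111.445,155.330) → (98.709,155.330) → (88.406,147.845) → (84.471,135.733) → (88.406,123.621) → (98.709,116.136) → (111.445,116.136) → (121.748,123.621) → (125.683,135.733), returning to the start.

Shape 2 is a regular polygon drawn with `<path>`. Its stroke #ff0000 means cut at S829, F994. After flipping Y the toolpath is (57.823,19.273) → (29.506,41.270) → (51.503,69.587) → (79.820,47.590) → (57.823,19.273), returning to the start.

Shape 3 is a circle drawn with `<circle>`. Its stroke #ff0000 means cut at S829, F994. After flipping Y the toolpath is (106.519,186.747) → (103.643,195.598) → (96.113,201.069) → (86.807,201.069) → (79.277,195.598) → (76.401,186.747) → (79.277,177.896) → (86.807,172.425) → (96.113,172.425) → (103.643,177.896) → (106.519,186.747), returning to the start.

(bCNC post)
(Date: synthetic)
G21
G90
G0 X125.683 Y135.733
M3 S829
G1 X121.748 Y147.845 F994
G1 X111.445 Y155.330
G1 X98.709 Y155.330
G1 X88.406 Y147.845
G1 X84.471 Y135.733
G1 X88.406 Y123.621
G1 X98.709 Y116.136
G1 X111.445 Y116.136
G1 X121.748 Y123.621
G1 X125.683 Y135.733
M5
G0 X57.823 Y19.273
M3 S829
G1 X29.506 Y41.270 F994
G1 X51.503 Y69.587
G1 X79.820 Y47.590
G1 X57.823 Y19.273
M5
G0 X106.519 Y186.747
M3 S829
G1 X103.643 Y195.598 F994
G1 X96.113 Y201.069
G1 X86.807 Y201.069
G1 X79.277 Y195.598
G1 X76.401 Y186.747
G1 X79.277 Y177.896
G1 X86.807 Y172.425
G1 X96.113 Y172.425
G1 X103.643 Y177.896
G1 X106.519 Y186.747
M5
G0 X0.000 Y0.000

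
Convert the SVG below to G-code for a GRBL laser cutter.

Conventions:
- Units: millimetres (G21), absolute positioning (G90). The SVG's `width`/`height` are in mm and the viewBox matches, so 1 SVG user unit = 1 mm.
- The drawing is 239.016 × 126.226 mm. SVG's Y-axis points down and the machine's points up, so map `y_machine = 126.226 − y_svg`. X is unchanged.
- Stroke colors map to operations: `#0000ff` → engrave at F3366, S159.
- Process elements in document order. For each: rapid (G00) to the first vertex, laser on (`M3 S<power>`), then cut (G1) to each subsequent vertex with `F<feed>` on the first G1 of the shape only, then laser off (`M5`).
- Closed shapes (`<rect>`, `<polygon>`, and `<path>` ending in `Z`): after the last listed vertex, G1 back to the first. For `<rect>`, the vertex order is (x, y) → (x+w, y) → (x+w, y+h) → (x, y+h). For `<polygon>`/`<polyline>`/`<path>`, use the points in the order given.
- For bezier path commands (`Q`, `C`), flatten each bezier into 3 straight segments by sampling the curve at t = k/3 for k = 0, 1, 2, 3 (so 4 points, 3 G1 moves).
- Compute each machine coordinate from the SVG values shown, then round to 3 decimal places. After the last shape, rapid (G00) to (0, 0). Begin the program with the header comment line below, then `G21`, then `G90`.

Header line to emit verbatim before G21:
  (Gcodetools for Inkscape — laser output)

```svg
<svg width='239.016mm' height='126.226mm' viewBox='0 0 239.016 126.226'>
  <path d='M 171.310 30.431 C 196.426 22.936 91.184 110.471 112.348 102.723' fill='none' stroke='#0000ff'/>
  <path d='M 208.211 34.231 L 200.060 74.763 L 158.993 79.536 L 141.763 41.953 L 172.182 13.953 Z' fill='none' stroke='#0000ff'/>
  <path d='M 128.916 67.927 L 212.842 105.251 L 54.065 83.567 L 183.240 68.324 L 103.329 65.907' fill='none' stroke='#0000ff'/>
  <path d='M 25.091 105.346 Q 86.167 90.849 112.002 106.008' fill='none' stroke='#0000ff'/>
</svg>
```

viewBox `0 0 239.016 126.226` with mm width/height → 1 unit = 1 mm. Flip: y_m = 126.226 − y_svg.

**Shape 1** — `<path>` cubic bezier, stroke `#0000ff` → engrave (S159, F3366). Control points (SVG): P0=(171.310,30.431), P1=(196.426,22.936), P2=(91.184,110.471), P3=(112.348,102.723); sampled at t=k/3. Machine vertices: (171.310,95.795) → (162.483,78.662) → (123.810,40.467) → (112.348,23.503). Open path.

**Shape 2** — `<path>` regular polygon, stroke `#0000ff` → engrave (S159, F3366). Machine vertices: (208.211,91.995) → (200.060,51.463) → (158.993,46.690) → (141.763,84.273) → (172.182,112.273) → (208.211,91.995). Closed: final G1 returns to the first vertex.

**Shape 3** — `<path>` open polyline, stroke `#0000ff` → engrave (S159, F3366). Machine vertices: (128.916,58.299) → (212.842,20.975) → (54.065,42.659) → (183.240,57.902) → (103.329,60.319). Open path.

**Shape 4** — `<path>` quadratic bezier, stroke `#0000ff` → engrave (S159, F3366). Control points (SVG): P0=(25.091,105.346), P1=(86.167,90.849), P2=(112.002,106.008); sampled at t=k/3. Machine vertices: (25.091,20.880) → (61.893,27.250) → (90.863,27.029) → (112.002,20.218). Open path.

(Gcodetools for Inkscape — laser output)
G21
G90
G00 X171.310 Y95.795
M3 S159
G1 X162.483 Y78.662 F3366
G1 X123.810 Y40.467
G1 X112.348 Y23.503
M5
G00 X208.211 Y91.995
M3 S159
G1 X200.060 Y51.463 F3366
G1 X158.993 Y46.690
G1 X141.763 Y84.273
G1 X172.182 Y112.273
G1 X208.211 Y91.995
M5
G00 X128.916 Y58.299
M3 S159
G1 X212.842 Y20.975 F3366
G1 X54.065 Y42.659
G1 X183.240 Y57.902
G1 X103.329 Y60.319
M5
G00 X25.091 Y20.880
M3 S159
G1 X61.893 Y27.250 F3366
G1 X90.863 Y27.029
G1 X112.002 Y20.218
M5
G00 X0.000 Y0.000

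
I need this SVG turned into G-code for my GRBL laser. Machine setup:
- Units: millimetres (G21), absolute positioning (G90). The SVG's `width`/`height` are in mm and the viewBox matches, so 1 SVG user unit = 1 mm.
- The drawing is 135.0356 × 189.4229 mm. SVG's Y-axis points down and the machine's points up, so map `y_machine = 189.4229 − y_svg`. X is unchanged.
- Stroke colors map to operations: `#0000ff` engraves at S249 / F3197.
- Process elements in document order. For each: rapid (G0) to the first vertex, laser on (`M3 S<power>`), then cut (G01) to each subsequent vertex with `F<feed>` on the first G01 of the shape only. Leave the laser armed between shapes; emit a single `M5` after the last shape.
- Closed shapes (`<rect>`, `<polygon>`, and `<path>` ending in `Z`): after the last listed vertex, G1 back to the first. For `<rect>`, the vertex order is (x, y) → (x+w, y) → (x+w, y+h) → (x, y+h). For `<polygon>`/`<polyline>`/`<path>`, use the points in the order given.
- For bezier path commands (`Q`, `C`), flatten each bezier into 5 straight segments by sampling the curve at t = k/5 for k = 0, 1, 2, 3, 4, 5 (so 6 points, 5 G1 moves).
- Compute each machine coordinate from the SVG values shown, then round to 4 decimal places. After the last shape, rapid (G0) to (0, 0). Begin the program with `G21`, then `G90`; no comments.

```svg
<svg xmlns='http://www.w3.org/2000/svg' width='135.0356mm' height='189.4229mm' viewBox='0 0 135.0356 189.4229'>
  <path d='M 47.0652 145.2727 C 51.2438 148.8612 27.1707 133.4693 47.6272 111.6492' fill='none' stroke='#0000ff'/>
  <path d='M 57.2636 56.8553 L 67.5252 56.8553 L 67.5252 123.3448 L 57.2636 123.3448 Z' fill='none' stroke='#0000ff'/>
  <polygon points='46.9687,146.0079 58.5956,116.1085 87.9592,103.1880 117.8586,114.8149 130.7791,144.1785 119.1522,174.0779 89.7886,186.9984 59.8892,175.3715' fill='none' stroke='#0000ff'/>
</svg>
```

viewBox `0 0 135.0356 189.4229` with mm width/height → 1 unit = 1 mm. Flip: y_m = 189.4229 − y_svg.

**Shape 1** — `<path>` cubic bezier, stroke `#0000ff` → engrave (S249, F3197). Control points (SVG): P0=(47.0652,145.2727), P1=(51.2438,148.8612), P2=(27.1707,133.4693), P3=(47.6272,111.6492); sampled at t=k/5. Machine vertices: (47.0652,44.1502) → (46.7644,44.1743) → (43.1767,48.1513) → (39.7956,55.4785) → (40.1146,65.5534) → (47.6272,77.7737). Open path.

**Shape 2** — `<path>` rectangle, stroke `#0000ff` → engrave (S249, F3197). Machine vertices: (57.2636,132.5676) → (67.5252,132.5676) → (67.5252,66.0781) → (57.2636,66.0781) → (57.2636,132.5676). Closed: final G1 returns to the first vertex.

**Shape 3** — `<polygon>` regular polygon, stroke `#0000ff` → engrave (S249, F3197). Machine vertices: (46.9687,43.4150) → (58.5956,73.3144) → (87.9592,86.2349) → (117.8586,74.6080) → (130.7791,45.2444) → (119.1522,15.3450) → (89.7886,2.4245) → (59.8892,14.0514) → (46.9687,43.4150). Closed: final G1 returns to the first vertex.

G21
G90
G0 X47.0652 Y44.1502
M3 S249
G01 X46.7644 Y44.1743 F3197
G01 X43.1767 Y48.1513
G01 X39.7956 Y55.4785
G01 X40.1146 Y65.5534
G01 X47.6272 Y77.7737
G0 X57.2636 Y132.5676
M3 S249
G01 X67.5252 Y132.5676 F3197
G01 X67.5252 Y66.0781
G01 X57.2636 Y66.0781
G01 X57.2636 Y132.5676
G0 X46.9687 Y43.4150
M3 S249
G01 X58.5956 Y73.3144 F3197
G01 X87.9592 Y86.2349
G01 X117.8586 Y74.6080
G01 X130.7791 Y45.2444
G01 X119.1522 Y15.3450
G01 X89.7886 Y2.4245
G01 X59.8892 Y14.0514
G01 X46.9687 Y43.4150
M5
G0 X0.0000 Y0.0000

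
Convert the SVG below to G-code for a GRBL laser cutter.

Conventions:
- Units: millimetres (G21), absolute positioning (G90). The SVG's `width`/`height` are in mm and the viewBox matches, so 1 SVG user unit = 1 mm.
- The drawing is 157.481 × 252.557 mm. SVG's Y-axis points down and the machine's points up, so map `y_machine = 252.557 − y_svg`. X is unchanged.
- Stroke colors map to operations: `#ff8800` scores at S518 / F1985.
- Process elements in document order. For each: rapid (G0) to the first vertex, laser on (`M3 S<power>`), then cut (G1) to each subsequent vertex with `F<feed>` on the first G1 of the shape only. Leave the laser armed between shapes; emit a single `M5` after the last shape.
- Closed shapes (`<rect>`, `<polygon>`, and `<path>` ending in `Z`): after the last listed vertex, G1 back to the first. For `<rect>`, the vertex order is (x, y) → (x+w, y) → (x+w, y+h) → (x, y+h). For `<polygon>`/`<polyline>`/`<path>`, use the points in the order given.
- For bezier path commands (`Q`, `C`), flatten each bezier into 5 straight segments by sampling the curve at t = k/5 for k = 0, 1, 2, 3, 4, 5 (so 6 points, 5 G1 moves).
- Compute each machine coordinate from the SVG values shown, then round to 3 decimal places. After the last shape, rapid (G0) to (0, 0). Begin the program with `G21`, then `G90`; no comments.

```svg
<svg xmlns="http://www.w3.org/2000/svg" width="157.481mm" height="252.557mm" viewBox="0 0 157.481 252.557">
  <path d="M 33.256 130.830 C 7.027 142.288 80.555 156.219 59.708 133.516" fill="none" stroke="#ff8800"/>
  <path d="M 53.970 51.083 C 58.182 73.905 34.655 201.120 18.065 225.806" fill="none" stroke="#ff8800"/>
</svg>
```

G21
G90
G0 X33.256 Y121.727
M3 S518
G1 X27.936 Y114.868 F1985
G1 X37.240 Y109.293
G1 X51.849 Y106.879
G1 X62.444 Y109.502
G1 X59.708 Y119.041
G0 X53.970 Y201.474
M3 S518
G1 X53.446 Y176.909 F1985
G1 X47.929 Y137.222
G1 X39.083 Y92.345
G1 X28.574 Y52.211
G1 X18.065 Y26.751
M5
G0 X0.000 Y0.000

Since the viewBox matches the mm dimensions, user units are millimetres directly. The only transform is the Y-flip y_m = 252.557 − y_svg.

Shape 1 is a cubic bezier drawn with `<path>`. Its stroke #ff8800 means score at S518, F1985. After flipping Y the toolpath is (33.256,121.727) → (27.936,114.868) → (37.240,109.293) → (51.849,106.879) → (62.444,109.502) → (59.708,119.041).

Shape 2 is a cubic bezier drawn with `<path>`. Its stroke #ff8800 means score at S518, F1985. After flipping Y the toolpath is (53.970,201.474) → (53.446,176.909) → (47.929,137.222) → (39.083,92.345) → (28.574,52.211) → (18.065,26.751).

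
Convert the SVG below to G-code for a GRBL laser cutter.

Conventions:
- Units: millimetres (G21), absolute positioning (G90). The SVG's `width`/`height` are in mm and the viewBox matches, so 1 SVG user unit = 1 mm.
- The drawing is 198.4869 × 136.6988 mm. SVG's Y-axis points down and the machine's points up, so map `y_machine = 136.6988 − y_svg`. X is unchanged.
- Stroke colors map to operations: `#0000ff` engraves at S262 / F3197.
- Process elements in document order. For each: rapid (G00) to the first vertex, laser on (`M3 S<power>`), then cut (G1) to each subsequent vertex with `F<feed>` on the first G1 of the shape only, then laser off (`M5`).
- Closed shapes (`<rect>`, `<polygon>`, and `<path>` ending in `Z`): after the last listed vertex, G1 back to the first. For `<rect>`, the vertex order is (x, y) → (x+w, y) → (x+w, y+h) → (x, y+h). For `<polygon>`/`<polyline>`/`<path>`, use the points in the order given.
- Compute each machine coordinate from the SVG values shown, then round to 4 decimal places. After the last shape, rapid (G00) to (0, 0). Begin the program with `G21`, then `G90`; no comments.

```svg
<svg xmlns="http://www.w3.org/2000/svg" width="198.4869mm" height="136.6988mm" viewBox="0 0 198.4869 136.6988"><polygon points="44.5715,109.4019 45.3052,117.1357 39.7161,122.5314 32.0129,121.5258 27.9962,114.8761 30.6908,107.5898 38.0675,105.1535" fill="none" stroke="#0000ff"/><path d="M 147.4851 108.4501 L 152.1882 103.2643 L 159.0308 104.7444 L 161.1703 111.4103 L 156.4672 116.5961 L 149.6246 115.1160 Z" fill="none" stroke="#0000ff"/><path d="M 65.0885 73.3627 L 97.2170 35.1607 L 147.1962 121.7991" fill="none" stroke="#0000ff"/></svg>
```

1 u = 1 mm; y_m = 136.6988 − y.

[1] `<polygon>` regular polygon, #0000ff→engrave S262 F3197: (44.5715,27.2969) → (45.3052,19.5631) → (39.7161,14.1674) → (32.0129,15.1730) → (27.9962,21.8227) → (30.6908,29.1090) → (38.0675,31.5453) → (44.5715,27.2969) (closed)

[2] `<path>` regular polygon, #0000ff→engrave S262 F3197: (147.4851,28.2487) → (152.1882,33.4345) → (159.0308,31.9544) → (161.1703,25.2885) → (156.4672,20.1027) → (149.6246,21.5828) → (147.4851,28.2487) (closed)

[3] `<path>` open polyline, #0000ff→engrave S262 F3197: (65.0885,63.3361) → (97.2170,101.5381) → (147.1962,14.8997)

G21
G90
G00 X44.5715 Y27.2969
M3 S262
G1 X45.3052 Y19.5631 F3197
G1 X39.7161 Y14.1674
G1 X32.0129 Y15.1730
G1 X27.9962 Y21.8227
G1 X30.6908 Y29.1090
G1 X38.0675 Y31.5453
G1 X44.5715 Y27.2969
M5
G00 X147.4851 Y28.2487
M3 S262
G1 X152.1882 Y33.4345 F3197
G1 X159.0308 Y31.9544
G1 X161.1703 Y25.2885
G1 X156.4672 Y20.1027
G1 X149.6246 Y21.5828
G1 X147.4851 Y28.2487
M5
G00 X65.0885 Y63.3361
M3 S262
G1 X97.2170 Y101.5381 F3197
G1 X147.1962 Y14.8997
M5
G00 X0.0000 Y0.0000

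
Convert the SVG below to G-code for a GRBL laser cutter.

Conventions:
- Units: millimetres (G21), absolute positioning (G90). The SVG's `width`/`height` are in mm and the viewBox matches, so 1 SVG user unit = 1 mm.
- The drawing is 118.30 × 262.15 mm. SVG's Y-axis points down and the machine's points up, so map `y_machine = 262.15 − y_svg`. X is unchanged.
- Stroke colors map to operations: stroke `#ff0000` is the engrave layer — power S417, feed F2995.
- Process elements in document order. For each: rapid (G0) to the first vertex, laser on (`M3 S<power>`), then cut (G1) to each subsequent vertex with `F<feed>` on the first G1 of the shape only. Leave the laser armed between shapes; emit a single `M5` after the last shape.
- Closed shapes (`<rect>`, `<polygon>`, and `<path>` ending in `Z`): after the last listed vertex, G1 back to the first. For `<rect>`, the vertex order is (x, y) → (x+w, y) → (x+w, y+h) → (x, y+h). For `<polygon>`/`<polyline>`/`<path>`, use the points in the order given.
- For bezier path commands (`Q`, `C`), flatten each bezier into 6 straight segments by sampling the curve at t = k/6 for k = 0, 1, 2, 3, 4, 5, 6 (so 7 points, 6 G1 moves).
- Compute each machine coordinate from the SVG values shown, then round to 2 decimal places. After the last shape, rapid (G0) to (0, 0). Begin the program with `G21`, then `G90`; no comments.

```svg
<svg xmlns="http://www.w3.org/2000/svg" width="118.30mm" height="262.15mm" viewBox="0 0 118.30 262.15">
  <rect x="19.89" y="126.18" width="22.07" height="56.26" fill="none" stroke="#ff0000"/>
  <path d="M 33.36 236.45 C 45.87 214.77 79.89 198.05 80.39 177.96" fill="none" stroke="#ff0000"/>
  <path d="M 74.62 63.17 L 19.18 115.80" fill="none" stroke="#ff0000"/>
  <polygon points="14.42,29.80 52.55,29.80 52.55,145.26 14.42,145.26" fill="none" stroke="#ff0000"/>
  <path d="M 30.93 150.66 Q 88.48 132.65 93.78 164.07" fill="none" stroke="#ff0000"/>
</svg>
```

G21
G90
G0 X19.89 Y135.97
M3 S417
G1 X41.96 Y135.97 F2995
G1 X41.96 Y79.71
G1 X19.89 Y79.71
G1 X19.89 Y135.97
G0 X33.36 Y25.70
M3 S417
G1 X41.15 Y36.17 F2995
G1 X51.00 Y46.04
G1 X61.38 Y55.54
G1 X70.75 Y64.91
G1 X77.60 Y74.39
G1 X80.39 Y84.19
G0 X74.62 Y198.98
M3 S417
G1 X19.18 Y146.35 F2995
G0 X14.42 Y232.35
M3 S417
G1 X52.55 Y232.35 F2995
G1 X52.55 Y116.89
G1 X14.42 Y116.89
G1 X14.42 Y232.35
G0 X30.93 Y111.49
M3 S417
G1 X48.66 Y116.12 F2995
G1 X63.49 Y118.00
G1 X75.42 Y117.14
G1 X84.44 Y113.53
G1 X90.56 Y107.18
G1 X93.78 Y98.08
M5
G0 X0.00 Y0.00

1 u = 1 mm; y_m = 262.15 − y.

[1] `<rect>` rectangle, #ff0000→engrave S417 F2995: (19.89,135.97) → (41.96,135.97) → (41.96,79.71) → (19.89,79.71) → (19.89,135.97) (closed)

[2] `<path>` cubic bezier, #ff0000→engrave S417 F2995: (33.36,25.70) → (41.15,36.17) → (51.00,46.04) → (61.38,55.54) → (70.75,64.91) → (77.60,74.39) → (80.39,84.19)

[3] `<path>` line segment, #ff0000→engrave S417 F2995: (74.62,198.98) → (19.18,146.35)

[4] `<polygon>` rectangle, #ff0000→engrave S417 F2995: (14.42,232.35) → (52.55,232.35) → (52.55,116.89) → (14.42,116.89) → (14.42,232.35) (closed)

[5] `<path>` quadratic bezier, #ff0000→engrave S417 F2995: (30.93,111.49) → (48.66,116.12) → (63.49,118.00) → (75.42,117.14) → (84.44,113.53) → (90.56,107.18) → (93.78,98.08)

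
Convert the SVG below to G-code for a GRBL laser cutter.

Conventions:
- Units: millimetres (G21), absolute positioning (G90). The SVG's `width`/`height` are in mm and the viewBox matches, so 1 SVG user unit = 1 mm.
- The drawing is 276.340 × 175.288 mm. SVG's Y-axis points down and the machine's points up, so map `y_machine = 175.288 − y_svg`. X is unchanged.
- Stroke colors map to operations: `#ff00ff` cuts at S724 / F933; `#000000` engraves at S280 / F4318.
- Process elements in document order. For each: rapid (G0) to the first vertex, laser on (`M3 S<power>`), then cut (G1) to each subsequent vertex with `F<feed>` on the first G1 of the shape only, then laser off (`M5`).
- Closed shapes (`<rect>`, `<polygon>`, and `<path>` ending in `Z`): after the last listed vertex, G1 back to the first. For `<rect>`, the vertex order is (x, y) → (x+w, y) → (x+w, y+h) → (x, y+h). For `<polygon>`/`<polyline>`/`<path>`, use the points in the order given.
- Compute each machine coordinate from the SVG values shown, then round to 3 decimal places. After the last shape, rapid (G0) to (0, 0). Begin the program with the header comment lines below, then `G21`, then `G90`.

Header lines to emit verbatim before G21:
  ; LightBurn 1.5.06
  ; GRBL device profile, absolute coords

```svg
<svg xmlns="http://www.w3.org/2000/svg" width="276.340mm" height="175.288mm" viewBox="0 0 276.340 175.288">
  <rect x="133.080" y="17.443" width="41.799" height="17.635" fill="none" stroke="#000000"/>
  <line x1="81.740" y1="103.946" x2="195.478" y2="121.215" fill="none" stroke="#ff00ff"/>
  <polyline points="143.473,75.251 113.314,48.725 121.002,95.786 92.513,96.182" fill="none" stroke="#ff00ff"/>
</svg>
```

1 u = 1 mm; y_m = 175.288 − y.

[1] `<rect>` rectangle, #000000→engrave S280 F4318: (133.080,157.845) → (174.879,157.845) → (174.879,140.210) → (133.080,140.210) → (133.080,157.845) (closed)

[2] `<line>` line segment, #ff00ff→cut S724 F933: (81.740,71.342) → (195.478,54.073)

[3] `<polyline>` open polyline, #ff00ff→cut S724 F933: (143.473,100.037) → (113.314,126.563) → (121.002,79.502) → (92.513,79.106)

; LightBurn 1.5.06
; GRBL device profile, absolute coords
G21
G90
G0 X133.080 Y157.845
M3 S280
G1 X174.879 Y157.845 F4318
G1 X174.879 Y140.210
G1 X133.080 Y140.210
G1 X133.080 Y157.845
M5
G0 X81.740 Y71.342
M3 S724
G1 X195.478 Y54.073 F933
M5
G0 X143.473 Y100.037
M3 S724
G1 X113.314 Y126.563 F933
G1 X121.002 Y79.502
G1 X92.513 Y79.106
M5
G0 X0.000 Y0.000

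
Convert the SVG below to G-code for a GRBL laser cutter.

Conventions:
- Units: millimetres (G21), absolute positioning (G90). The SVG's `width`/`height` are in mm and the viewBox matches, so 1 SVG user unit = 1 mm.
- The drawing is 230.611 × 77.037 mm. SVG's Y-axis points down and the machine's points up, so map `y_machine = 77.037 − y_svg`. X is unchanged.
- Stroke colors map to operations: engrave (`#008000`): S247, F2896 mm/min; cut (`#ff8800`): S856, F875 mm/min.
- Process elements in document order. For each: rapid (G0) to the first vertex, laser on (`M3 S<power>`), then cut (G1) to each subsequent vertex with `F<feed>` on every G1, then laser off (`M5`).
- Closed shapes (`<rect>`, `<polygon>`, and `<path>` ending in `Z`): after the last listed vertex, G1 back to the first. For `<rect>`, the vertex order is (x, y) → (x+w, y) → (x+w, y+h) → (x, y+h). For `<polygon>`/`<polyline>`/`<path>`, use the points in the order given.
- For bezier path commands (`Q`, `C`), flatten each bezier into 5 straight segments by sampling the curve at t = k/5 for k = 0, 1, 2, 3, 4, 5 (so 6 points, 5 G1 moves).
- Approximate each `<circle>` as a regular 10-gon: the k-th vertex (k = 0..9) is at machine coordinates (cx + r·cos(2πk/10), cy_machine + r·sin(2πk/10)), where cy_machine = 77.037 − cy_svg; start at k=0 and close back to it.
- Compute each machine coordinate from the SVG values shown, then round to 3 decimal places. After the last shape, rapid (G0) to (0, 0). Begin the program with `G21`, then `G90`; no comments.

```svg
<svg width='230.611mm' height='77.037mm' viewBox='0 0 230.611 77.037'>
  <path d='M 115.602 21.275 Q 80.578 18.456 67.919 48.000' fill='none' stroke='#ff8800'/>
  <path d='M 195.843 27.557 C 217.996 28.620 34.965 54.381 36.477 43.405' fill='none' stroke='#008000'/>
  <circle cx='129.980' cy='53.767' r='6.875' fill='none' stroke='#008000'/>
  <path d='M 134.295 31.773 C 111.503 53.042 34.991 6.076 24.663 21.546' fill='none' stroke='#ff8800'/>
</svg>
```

G21
G90
G0 X115.602 Y55.762
M3 S856
G1 X102.487 Y55.595 F875
G1 X91.161 Y52.839 F875
G1 X81.625 Y47.494 F875
G1 X73.877 Y39.560 F875
G1 X67.919 Y29.037 F875
M5
G0 X195.843 Y49.480
M3 S247
G1 X187.631 Y46.370 F2896
G1 X148.881 Y40.281 F2896
G1 X98.301 Y34.163 F2896
G1 X54.597 Y30.963 F2896
G1 X36.477 Y33.632 F2896
M5
G0 X136.855 Y23.270
M3 S247
G1 X135.542 Y27.311 F2896
G1 X132.104 Y29.809 F2896
G1 X127.856 Y29.809 F2896
G1 X124.418 Y27.311 F2896
G1 X123.105 Y23.270 F2896
G1 X124.418 Y19.229 F2896
G1 X127.856 Y16.731 F2896
G1 X132.104 Y16.731 F2896
G1 X135.542 Y19.229 F2896
G1 X136.855 Y23.270 F2896
M5
G0 X134.295 Y45.264
M3 S856
G1 X115.133 Y39.645 F875
G1 X88.833 Y44.131 F875
G1 X61.151 Y52.449 F875
G1 X37.843 Y58.326 F875
G1 X24.663 Y55.491 F875
M5
G0 X0.000 Y0.000

Since the viewBox matches the mm dimensions, user units are millimetres directly. The only transform is the Y-flip y_m = 77.037 − y_svg.

Shape 1 is a quadratic bezier drawn with `<path>`. Its stroke #ff8800 means cut at S856, F875. After flipping Y the toolpath is (115.602,55.762) → (102.487,55.595) → (91.161,52.839) → (81.625,47.494) → (73.877,39.560) → (67.919,29.037).

Shape 2 is a cubic bezier drawn with `<path>`. Its stroke #008000 means engrave at S247, F2896. After flipping Y the toolpath is (195.843,49.480) → (187.631,46.370) → (148.881,40.281) → (98.301,34.163) → (54.597,30.963) → (36.477,33.632).

Shape 3 is a circle drawn with `<circle>`. Its stroke #008000 means engrave at S247, F2896. After flipping Y the toolpath is (136.855,23.270) → (135.542,27.311) → (132.104,29.809) → (127.856,29.809) → (124.418,27.311) → (123.105,23.270) → (124.418,19.229) → (127.856,16.731) → (132.104,16.731) → (135.542,19.229) → (136.855,23.270), returning to the start.

Shape 4 is a cubic bezier drawn with `<path>`. Its stroke #ff8800 means cut at S856, F875. After flipping Y the toolpath is (134.295,45.264) → (115.133,39.645) → (88.833,44.131) → (61.151,52.449) → (37.843,58.326) → (24.663,55.491).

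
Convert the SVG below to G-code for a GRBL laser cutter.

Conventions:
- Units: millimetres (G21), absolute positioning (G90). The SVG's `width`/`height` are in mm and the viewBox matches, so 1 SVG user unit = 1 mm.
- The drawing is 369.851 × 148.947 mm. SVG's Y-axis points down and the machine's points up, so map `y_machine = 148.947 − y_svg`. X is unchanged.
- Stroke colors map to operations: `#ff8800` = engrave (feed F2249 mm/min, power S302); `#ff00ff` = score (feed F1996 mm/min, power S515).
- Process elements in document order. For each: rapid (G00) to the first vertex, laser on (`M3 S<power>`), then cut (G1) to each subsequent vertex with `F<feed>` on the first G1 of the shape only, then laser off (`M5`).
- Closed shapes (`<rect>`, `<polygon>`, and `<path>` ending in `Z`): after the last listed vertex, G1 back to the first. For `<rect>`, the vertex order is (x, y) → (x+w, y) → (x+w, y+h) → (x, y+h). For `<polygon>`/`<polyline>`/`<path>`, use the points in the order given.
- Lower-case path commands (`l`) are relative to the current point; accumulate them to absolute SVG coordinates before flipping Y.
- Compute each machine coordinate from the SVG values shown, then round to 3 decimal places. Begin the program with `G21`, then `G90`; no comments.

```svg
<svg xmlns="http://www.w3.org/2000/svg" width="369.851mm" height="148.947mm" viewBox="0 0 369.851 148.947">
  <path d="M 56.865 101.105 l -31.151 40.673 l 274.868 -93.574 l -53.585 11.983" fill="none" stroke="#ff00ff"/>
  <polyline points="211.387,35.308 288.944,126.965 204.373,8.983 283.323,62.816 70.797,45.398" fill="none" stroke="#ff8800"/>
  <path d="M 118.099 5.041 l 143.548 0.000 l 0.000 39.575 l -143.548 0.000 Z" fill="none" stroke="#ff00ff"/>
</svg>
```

Since the viewBox matches the mm dimensions, user units are millimetres directly. The only transform is the Y-flip y_m = 148.947 − y_svg.

Shape 1 is a open polyline drawn with `<path>`. Its stroke #ff00ff means score at S515, F1996. After flipping Y the toolpath is (56.865,47.842) → (25.714,7.169) → (300.582,100.743) → (246.997,88.760).

Shape 2 is a open polyline drawn with `<polyline>`. Its stroke #ff8800 means engrave at S302, F2249. After flipping Y the toolpath is (211.387,113.639) → (288.944,21.982) → (204.373,139.964) → (283.323,86.131) → (70.797,103.549).

Shape 3 is a rectangle drawn with `<path>`. Its stroke #ff00ff means score at S515, F1996. After flipping Y the toolpath is (118.099,143.906) → (261.647,143.906) → (261.647,104.331) → (118.099,104.331) → (118.099,143.906), returning to the start.

G21
G90
G00 X56.865 Y47.842
M3 S515
G1 X25.714 Y7.169 F1996
G1 X300.582 Y100.743
G1 X246.997 Y88.760
M5
G00 X211.387 Y113.639
M3 S302
G1 X288.944 Y21.982 F2249
G1 X204.373 Y139.964
G1 X283.323 Y86.131
G1 X70.797 Y103.549
M5
G00 X118.099 Y143.906
M3 S515
G1 X261.647 Y143.906 F1996
G1 X261.647 Y104.331
G1 X118.099 Y104.331
G1 X118.099 Y143.906
M5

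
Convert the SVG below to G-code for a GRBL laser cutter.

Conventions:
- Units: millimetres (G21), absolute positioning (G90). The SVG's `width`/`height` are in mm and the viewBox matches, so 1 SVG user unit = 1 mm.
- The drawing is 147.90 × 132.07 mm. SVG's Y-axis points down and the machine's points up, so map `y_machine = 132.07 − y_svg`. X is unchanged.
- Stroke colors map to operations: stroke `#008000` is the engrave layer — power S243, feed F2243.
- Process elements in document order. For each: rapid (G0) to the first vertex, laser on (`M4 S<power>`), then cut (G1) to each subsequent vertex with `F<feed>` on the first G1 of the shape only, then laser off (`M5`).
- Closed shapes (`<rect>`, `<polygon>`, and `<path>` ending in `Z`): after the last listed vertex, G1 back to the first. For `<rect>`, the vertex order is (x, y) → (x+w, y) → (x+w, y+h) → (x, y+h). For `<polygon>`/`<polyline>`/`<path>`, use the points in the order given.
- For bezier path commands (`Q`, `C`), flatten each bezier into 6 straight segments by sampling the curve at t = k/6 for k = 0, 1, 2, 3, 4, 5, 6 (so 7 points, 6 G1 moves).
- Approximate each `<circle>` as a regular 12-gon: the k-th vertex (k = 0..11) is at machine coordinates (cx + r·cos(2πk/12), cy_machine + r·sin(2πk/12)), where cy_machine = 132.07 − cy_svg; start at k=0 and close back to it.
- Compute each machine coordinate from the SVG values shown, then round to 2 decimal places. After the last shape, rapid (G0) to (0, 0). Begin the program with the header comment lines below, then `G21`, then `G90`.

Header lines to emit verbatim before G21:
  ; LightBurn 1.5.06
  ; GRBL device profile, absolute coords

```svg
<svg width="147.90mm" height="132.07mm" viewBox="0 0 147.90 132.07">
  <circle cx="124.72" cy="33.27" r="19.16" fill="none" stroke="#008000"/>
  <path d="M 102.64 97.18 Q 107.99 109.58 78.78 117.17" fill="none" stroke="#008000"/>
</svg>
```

1 u = 1 mm; y_m = 132.07 − y.

[1] `<circle>` circle, #008000→engrave S243 F2243: (143.88,98.80) → (141.31,108.38) → (134.30,115.39) → (124.72,117.96) → (115.14,115.39) → (108.13,108.38) → (105.56,98.80) → (108.13,89.22) → (115.14,82.21) → (124.72,79.64) → (134.30,82.21) → (141.31,89.22) → (143.88,98.80) (closed)

[2] `<path>` quadratic bezier, #008000→engrave S243 F2243: (102.64,34.89) → (103.46,30.89) → (102.37,27.16) → (99.35,23.69) → (94.41,20.49) → (87.56,17.56) → (78.78,14.90)

; LightBurn 1.5.06
; GRBL device profile, absolute coords
G21
G90
G0 X143.88 Y98.80
M4 S243
G1 X141.31 Y108.38 F2243
G1 X134.30 Y115.39
G1 X124.72 Y117.96
G1 X115.14 Y115.39
G1 X108.13 Y108.38
G1 X105.56 Y98.80
G1 X108.13 Y89.22
G1 X115.14 Y82.21
G1 X124.72 Y79.64
G1 X134.30 Y82.21
G1 X141.31 Y89.22
G1 X143.88 Y98.80
M5
G0 X102.64 Y34.89
M4 S243
G1 X103.46 Y30.89 F2243
G1 X102.37 Y27.16
G1 X99.35 Y23.69
G1 X94.41 Y20.49
G1 X87.56 Y17.56
G1 X78.78 Y14.90
M5
G0 X0.00 Y0.00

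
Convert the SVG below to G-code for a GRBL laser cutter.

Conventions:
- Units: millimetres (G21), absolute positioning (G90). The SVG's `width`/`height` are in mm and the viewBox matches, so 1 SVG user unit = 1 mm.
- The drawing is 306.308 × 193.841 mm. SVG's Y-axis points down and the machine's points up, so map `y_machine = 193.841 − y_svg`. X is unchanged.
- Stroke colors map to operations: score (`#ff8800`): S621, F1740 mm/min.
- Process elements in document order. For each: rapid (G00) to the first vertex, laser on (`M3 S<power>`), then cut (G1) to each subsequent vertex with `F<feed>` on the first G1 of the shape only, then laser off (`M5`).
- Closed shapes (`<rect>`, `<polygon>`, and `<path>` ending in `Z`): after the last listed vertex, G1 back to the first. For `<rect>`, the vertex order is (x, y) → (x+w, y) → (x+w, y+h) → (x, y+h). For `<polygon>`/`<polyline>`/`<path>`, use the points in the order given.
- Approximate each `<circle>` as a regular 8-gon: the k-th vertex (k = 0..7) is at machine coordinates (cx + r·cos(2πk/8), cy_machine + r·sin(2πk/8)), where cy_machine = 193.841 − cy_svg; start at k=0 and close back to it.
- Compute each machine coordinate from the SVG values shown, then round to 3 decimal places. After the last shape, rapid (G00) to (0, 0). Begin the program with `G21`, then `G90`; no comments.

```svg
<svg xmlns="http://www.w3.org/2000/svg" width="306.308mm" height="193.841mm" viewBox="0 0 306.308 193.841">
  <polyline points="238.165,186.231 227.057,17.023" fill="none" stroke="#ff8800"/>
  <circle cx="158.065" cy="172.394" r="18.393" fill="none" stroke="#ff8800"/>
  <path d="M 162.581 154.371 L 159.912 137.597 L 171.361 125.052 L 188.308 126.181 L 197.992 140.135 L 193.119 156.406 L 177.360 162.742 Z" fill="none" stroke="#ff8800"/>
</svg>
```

1 u = 1 mm; y_m = 193.841 − y.

[1] `<polyline>` line segment, #ff8800→score S621 F1740: (238.165,7.610) → (227.057,176.818)

[2] `<circle>` circle, #ff8800→score S621 F1740: (176.458,21.447) → (171.071,34.453) → (158.065,39.840) → (145.059,34.453) → (139.672,21.447) → (145.059,8.441) → (158.065,3.054) → (171.071,8.441) → (176.458,21.447) (closed)

[3] `<path>` regular polygon, #ff8800→score S621 F1740: (162.581,39.470) → (159.912,56.244) → (171.361,68.789) → (188.308,67.660) → (197.992,53.706) → (193.119,37.435) → (177.360,31.099) → (162.581,39.470) (closed)

G21
G90
G00 X238.165 Y7.610
M3 S621
G1 X227.057 Y176.818 F1740
M5
G00 X176.458 Y21.447
M3 S621
G1 X171.071 Y34.453 F1740
G1 X158.065 Y39.840
G1 X145.059 Y34.453
G1 X139.672 Y21.447
G1 X145.059 Y8.441
G1 X158.065 Y3.054
G1 X171.071 Y8.441
G1 X176.458 Y21.447
M5
G00 X162.581 Y39.470
M3 S621
G1 X159.912 Y56.244 F1740
G1 X171.361 Y68.789
G1 X188.308 Y67.660
G1 X197.992 Y53.706
G1 X193.119 Y37.435
G1 X177.360 Y31.099
G1 X162.581 Y39.470
M5
G00 X0.000 Y0.000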